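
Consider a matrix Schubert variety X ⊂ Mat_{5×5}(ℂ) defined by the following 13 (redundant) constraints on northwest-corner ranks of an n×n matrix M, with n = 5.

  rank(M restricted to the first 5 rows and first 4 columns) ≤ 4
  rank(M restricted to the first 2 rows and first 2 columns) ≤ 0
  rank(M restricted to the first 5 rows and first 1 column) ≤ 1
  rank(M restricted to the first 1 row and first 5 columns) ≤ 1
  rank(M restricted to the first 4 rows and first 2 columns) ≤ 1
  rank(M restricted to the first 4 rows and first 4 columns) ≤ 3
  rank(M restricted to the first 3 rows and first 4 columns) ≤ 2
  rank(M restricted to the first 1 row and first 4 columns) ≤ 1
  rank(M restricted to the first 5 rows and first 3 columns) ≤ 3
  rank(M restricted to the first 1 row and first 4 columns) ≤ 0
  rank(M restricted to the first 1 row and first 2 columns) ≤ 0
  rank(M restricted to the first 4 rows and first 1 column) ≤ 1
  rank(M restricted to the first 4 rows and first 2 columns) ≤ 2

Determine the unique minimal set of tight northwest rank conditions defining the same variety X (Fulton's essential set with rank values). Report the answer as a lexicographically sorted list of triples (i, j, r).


Propagating the 13 rank bounds to every northwest block:

  row 1: 0, 0, 0, 0, 1
  row 2: 0, 0, 1, 1, 2
  row 3: 1, 1, 2, 2, 3
  row 4: 1, 1, 2, 3, 4
  row 5: 1, 2, 3, 4, 5

reading off 1-entries of Δ²R: w = (5, 3, 1, 4, 2).

3 SE-corners of the 7-cell Rothe diagram give Ess(w):

[(1, 4, 0), (2, 2, 0), (4, 2, 1)]


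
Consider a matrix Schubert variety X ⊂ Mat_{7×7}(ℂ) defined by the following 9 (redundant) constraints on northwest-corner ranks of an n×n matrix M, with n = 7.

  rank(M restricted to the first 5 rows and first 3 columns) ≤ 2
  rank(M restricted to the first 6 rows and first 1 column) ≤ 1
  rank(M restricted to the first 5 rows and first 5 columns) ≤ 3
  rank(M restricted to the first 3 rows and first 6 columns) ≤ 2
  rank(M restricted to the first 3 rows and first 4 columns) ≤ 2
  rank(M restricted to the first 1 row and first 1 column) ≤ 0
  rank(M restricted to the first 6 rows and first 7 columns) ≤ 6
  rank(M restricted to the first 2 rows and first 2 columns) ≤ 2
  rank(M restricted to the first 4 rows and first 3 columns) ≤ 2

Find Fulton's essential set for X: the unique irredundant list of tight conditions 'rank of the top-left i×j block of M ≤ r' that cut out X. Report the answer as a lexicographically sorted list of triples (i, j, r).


Propagating the 9 rank bounds to every northwest block:

  row 1: 0 | 1 | 1 | 1 | 1 | 1 | 1
  row 2: 1 | 2 | 2 | 2 | 2 | 2 | 2
  row 3: 1 | 2 | 2 | 2 | 2 | 2 | 3
  row 4: 1 | 2 | 2 | 3 | 3 | 3 | 4
  row 5: 1 | 2 | 2 | 3 | 3 | 4 | 5
  row 6: 1 | 2 | 3 | 4 | 4 | 5 | 6
  row 7: 1 | 2 | 3 | 4 | 5 | 6 | 7

second differences of R give the permutation w = (2, 1, 7, 4, 6, 3, 5).

4 SE-corners of the 8-cell Rothe diagram give Ess(w):

[(1, 1, 0), (3, 6, 2), (5, 3, 2), (5, 5, 3)]


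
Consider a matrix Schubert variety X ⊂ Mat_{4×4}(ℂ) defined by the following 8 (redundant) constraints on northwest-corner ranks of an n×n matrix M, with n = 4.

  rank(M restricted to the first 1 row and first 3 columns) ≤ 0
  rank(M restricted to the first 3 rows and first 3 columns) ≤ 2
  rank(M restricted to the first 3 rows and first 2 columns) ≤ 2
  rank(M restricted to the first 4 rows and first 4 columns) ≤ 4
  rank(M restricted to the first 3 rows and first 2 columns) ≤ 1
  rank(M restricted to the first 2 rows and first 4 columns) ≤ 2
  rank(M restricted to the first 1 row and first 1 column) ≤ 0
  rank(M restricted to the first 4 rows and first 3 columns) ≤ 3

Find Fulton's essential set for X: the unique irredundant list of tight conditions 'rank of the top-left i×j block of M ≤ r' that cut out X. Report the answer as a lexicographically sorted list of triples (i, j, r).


Recovering R(i,j) via the rank-extension bound from the 8 conditions:

  i=1: 0, 0, 0, 1
  i=2: 1, 1, 1, 2
  i=3: 1, 1, 2, 3
  i=4: 1, 2, 3, 4

second differences of R give the permutation w = (4, 1, 3, 2).

2 SE-corners of the 4-cell Rothe diagram give Ess(w):

[(1, 3, 0), (3, 2, 1)]


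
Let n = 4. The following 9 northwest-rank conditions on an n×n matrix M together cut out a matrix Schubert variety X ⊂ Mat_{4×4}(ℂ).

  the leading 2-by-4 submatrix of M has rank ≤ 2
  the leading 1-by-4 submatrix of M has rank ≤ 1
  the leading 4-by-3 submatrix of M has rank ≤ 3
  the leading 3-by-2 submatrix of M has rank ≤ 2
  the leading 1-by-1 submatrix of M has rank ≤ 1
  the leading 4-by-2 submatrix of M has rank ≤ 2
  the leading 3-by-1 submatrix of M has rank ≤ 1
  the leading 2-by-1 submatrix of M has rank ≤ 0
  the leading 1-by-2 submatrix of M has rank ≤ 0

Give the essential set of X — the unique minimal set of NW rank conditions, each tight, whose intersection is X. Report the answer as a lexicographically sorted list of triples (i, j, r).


The tightest implied rank at each (i,j), from the 9 conditions:

  0  0  1  1
  0  1  2  2
  1  2  3  3
  1  2  3  4

hence w(1..4) = (3, 2, 1, 4).

Rothe diagram D(w) (3 cells), 2 SE-corners (essential conditions):

[(1, 2, 0), (2, 1, 0)]


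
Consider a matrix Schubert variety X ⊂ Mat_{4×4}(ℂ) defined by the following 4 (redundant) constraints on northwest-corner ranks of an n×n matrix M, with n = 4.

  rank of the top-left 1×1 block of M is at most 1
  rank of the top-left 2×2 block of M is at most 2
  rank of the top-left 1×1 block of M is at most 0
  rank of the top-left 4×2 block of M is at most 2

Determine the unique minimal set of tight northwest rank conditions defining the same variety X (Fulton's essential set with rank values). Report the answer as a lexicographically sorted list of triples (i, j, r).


Propagating the 4 rank bounds to every northwest block:

  row 1: 0, 1, 1, 1
  row 2: 1, 2, 2, 2
  row 3: 1, 2, 3, 3
  row 4: 1, 2, 3, 4

hence w(1..4) = (2, 1, 3, 4).

1 SE-corner of the 1-cell Rothe diagram gives Ess(w):

[(1, 1, 0)]


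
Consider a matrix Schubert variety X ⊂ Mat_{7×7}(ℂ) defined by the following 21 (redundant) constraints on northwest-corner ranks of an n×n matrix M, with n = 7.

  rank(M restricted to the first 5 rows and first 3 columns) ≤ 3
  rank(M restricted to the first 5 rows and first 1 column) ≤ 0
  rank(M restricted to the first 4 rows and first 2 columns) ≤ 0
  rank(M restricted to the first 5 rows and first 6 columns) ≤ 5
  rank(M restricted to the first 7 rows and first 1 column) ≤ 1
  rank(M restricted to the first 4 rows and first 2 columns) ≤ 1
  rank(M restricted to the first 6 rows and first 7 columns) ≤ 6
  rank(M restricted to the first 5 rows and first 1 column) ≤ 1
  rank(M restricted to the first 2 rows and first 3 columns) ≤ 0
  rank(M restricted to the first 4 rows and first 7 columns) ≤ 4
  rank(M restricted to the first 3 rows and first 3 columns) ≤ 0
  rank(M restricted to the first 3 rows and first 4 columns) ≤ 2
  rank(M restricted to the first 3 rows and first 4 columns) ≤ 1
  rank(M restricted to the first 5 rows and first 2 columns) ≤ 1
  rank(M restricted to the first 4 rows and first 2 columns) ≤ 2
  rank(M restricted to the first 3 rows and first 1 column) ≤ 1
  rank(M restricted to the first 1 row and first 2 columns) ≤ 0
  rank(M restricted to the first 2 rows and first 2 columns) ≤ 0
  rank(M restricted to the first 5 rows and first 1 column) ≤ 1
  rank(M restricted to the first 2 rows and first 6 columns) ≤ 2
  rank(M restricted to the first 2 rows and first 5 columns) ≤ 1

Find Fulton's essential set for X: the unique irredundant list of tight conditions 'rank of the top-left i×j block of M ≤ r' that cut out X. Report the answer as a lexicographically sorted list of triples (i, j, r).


Propagating the 21 rank bounds to every northwest block:

  row 1: 0 | 0 | 0 | 1 | 1 | 1 | 1
  row 2: 0 | 0 | 0 | 1 | 1 | 2 | 2
  row 3: 0 | 0 | 0 | 1 | 2 | 3 | 3
  row 4: 0 | 0 | 1 | 2 | 3 | 4 | 4
  row 5: 0 | 1 | 2 | 3 | 4 | 5 | 5
  row 6: 1 | 2 | 3 | 4 | 5 | 6 | 6
  row 7: 1 | 2 | 3 | 4 | 5 | 6 | 7

reading off 1-entries of Δ²R: w = (4, 6, 5, 3, 2, 1, 7).

D(w) has 13 cells with 4 SE-corners; essential set:

[(2, 5, 1), (3, 3, 0), (4, 2, 0), (5, 1, 0)]


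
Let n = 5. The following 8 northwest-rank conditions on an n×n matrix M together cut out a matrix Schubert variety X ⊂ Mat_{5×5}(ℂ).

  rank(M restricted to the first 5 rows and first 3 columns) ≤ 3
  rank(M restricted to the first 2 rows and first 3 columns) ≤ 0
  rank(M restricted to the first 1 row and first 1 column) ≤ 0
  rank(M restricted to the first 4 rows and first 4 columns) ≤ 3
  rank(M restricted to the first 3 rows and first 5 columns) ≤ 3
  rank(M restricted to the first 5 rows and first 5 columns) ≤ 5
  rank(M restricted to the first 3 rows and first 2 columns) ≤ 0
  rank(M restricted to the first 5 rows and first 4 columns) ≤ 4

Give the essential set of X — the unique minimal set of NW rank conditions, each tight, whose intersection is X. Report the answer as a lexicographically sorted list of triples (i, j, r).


Reconstructing r_w from the 8 given conditions:

  R[1]: 0 | 0 | 0 | 1 | 1
  R[2]: 0 | 0 | 0 | 1 | 2
  R[3]: 0 | 0 | 1 | 2 | 3
  R[4]: 1 | 1 | 2 | 3 | 4
  R[5]: 1 | 2 | 3 | 4 | 5

so w = (4, 5, 3, 1, 2).

D(w) has 8 cells with 2 SE-corners; essential set:

[(2, 3, 0), (3, 2, 0)]


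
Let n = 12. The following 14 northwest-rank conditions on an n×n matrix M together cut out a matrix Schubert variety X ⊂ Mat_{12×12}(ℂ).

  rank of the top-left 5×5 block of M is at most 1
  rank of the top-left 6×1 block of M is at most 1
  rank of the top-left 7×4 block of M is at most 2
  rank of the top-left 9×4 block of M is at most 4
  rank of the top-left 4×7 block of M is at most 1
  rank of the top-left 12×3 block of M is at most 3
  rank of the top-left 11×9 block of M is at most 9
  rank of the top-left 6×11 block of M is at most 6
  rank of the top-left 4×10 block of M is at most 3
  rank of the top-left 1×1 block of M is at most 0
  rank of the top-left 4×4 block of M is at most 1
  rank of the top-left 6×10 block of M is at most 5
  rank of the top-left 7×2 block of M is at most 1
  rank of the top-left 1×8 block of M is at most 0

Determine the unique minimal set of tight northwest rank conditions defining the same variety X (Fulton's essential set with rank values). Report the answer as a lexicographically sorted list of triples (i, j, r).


Propagating the 14 rank bounds to every northwest block:

  i=1: 0 | 0 | 0 | 0 | 0 | 0 | 0 | 0 | 1 | 1 | 1 | 1
  i=2: 1 | 1 | 1 | 1 | 1 | 1 | 1 | 1 | 2 | 2 | 2 | 2
  i=3: 1 | 1 | 1 | 1 | 1 | 1 | 1 | 2 | 3 | 3 | 3 | 3
  i=4: 1 | 1 | 1 | 1 | 1 | 1 | 1 | 2 | 3 | 3 | 4 | 4
  i=5: 1 | 1 | 1 | 1 | 1 | 2 | 2 | 3 | 4 | 4 | 5 | 5
  i=6: 1 | 1 | 2 | 2 | 2 | 3 | 3 | 4 | 5 | 5 | 6 | 6
  i=7: 1 | 1 | 2 | 2 | 3 | 4 | 4 | 5 | 6 | 6 | 7 | 7
  i=8: 1 | 2 | 3 | 3 | 4 | 5 | 5 | 6 | 7 | 7 | 8 | 8
  i=9: 1 | 2 | 3 | 4 | 5 | 6 | 6 | 7 | 8 | 8 | 9 | 9
  i=10: 1 | 2 | 3 | 4 | 5 | 6 | 7 | 8 | 9 | 9 | 10 | 10
  i=11: 1 | 2 | 3 | 4 | 5 | 6 | 7 | 8 | 9 | 10 | 11 | 11
  i=12: 1 | 2 | 3 | 4 | 5 | 6 | 7 | 8 | 9 | 10 | 11 | 12

so w = (9, 1, 8, 11, 6, 3, 5, 2, 4, 7, 10, 12).

|D(w)|=28, |Ess(w)|=6:

[(1, 8, 0), (4, 7, 1), (4, 10, 3), (5, 5, 1), (7, 2, 1), (7, 4, 2)]


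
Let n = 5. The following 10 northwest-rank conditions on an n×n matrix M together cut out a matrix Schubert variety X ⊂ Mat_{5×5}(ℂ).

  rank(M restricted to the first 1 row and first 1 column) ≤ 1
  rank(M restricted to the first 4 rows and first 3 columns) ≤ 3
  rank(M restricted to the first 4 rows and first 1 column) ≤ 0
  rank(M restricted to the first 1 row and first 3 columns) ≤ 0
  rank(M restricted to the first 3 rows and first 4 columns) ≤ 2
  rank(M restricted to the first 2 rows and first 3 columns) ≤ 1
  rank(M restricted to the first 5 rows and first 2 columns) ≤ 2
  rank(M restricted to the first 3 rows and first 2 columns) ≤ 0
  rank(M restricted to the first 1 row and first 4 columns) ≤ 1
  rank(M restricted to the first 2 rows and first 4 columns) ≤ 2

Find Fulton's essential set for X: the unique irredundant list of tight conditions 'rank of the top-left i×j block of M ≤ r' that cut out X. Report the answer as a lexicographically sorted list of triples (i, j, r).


Recovering R(i,j) via the rank-extension bound from the 10 conditions:

  R[1]: 0 0 0 1 1
  R[2]: 0 0 1 2 2
  R[3]: 0 0 1 2 3
  R[4]: 0 1 2 3 4
  R[5]: 1 2 3 4 5

reading off 1-entries of Δ²R: w = (4, 3, 5, 2, 1).

ℓ(w)=8; the 3 essential cells (i,j,r):

[(1, 3, 0), (3, 2, 0), (4, 1, 0)]


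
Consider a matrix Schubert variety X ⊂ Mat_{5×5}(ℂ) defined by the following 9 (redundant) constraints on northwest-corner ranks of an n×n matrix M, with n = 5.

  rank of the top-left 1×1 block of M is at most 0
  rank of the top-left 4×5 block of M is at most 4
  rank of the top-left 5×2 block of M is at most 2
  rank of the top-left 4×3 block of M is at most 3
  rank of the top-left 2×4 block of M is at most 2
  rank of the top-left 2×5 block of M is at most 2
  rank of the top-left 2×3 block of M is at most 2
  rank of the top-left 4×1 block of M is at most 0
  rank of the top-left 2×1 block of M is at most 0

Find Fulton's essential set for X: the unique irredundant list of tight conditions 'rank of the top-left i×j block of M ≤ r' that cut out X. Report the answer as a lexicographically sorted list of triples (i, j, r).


Rank table r_w(5×5) implied by the 9 constraints:

  0 1 1 1 1
  0 1 2 2 2
  0 1 2 3 3
  0 1 2 3 4
  1 2 3 4 5

the unique w with this rank table is (2, 3, 4, 5, 1).

ℓ(w)=4; the 1 essential cell (i,j,r):

[(4, 1, 0)]


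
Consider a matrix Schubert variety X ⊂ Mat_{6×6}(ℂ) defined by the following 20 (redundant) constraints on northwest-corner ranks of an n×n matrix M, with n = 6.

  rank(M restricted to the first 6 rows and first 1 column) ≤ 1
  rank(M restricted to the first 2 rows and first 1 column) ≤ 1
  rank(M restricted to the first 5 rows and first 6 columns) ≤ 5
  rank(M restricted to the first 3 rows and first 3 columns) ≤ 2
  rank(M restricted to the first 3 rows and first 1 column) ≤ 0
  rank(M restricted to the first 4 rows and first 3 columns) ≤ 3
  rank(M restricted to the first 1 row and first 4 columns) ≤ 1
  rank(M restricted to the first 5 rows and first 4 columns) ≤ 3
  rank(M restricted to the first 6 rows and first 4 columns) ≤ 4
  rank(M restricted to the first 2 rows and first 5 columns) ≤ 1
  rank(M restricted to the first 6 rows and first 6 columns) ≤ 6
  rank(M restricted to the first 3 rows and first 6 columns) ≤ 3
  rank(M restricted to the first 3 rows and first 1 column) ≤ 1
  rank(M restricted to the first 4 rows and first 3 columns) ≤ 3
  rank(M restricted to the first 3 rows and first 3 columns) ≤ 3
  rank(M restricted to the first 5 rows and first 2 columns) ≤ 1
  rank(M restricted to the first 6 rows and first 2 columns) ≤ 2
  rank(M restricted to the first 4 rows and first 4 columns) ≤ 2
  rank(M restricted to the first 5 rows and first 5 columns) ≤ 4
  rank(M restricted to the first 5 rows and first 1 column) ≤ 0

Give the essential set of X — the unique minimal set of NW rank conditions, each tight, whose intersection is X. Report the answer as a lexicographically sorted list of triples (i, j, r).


Reconstructing r_w from the 20 given conditions:

  row 1: 0, 1, 1, 1, 1, 1
  row 2: 0, 1, 1, 1, 1, 2
  row 3: 0, 1, 2, 2, 2, 3
  row 4: 0, 1, 2, 2, 3, 4
  row 5: 0, 1, 2, 3, 4, 5
  row 6: 1, 2, 3, 4, 5, 6

so w = (2, 6, 3, 5, 4, 1).

ℓ(w)=9; the 3 essential cells (i,j,r):

[(2, 5, 1), (4, 4, 2), (5, 1, 0)]


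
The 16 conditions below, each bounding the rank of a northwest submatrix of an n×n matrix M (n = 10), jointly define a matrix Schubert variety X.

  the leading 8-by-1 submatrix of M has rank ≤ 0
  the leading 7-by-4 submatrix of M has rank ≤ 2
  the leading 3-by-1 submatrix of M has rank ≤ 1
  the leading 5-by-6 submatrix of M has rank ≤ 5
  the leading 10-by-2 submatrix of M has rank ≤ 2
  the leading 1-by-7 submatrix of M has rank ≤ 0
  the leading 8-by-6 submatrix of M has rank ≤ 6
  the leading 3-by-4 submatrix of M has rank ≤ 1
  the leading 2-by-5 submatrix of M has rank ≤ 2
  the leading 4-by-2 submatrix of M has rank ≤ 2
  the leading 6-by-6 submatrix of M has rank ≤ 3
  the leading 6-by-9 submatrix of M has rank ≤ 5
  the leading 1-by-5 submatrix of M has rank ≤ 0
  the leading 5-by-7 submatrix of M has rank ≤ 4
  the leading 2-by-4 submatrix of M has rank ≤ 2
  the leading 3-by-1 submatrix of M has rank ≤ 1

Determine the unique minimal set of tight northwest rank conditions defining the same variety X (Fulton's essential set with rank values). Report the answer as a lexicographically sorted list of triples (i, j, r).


Propagating the 16 rank bounds to every northwest block:

  row 1: 0  0  0  0  0  0  0  1  1  1
  row 2: 0  1  1  1  1  1  1  2  2  2
  row 3: 0  1  1  1  2  2  2  3  3  3
  row 4: 0  1  2  2  3  3  3  4  4  4
  row 5: 0  1  2  2  3  3  4  5  5  5
  row 6: 0  1  2  2  3  3  4  5  5  6
  row 7: 0  1  2  2  3  4  5  6  6  7
  row 8: 0  1  2  3  4  5  6  7  7  8
  row 9: 1  2  3  4  5  6  7  8  8  9
  row 10: 1  2  3  4  5  6  7  8  9  10

so w = (8, 2, 5, 3, 7, 10, 6, 4, 1, 9).

Fulton essential set (6 of the 22 Rothe cells):

[(1, 7, 0), (3, 4, 1), (6, 6, 3), (6, 9, 5), (7, 4, 2), (8, 1, 0)]


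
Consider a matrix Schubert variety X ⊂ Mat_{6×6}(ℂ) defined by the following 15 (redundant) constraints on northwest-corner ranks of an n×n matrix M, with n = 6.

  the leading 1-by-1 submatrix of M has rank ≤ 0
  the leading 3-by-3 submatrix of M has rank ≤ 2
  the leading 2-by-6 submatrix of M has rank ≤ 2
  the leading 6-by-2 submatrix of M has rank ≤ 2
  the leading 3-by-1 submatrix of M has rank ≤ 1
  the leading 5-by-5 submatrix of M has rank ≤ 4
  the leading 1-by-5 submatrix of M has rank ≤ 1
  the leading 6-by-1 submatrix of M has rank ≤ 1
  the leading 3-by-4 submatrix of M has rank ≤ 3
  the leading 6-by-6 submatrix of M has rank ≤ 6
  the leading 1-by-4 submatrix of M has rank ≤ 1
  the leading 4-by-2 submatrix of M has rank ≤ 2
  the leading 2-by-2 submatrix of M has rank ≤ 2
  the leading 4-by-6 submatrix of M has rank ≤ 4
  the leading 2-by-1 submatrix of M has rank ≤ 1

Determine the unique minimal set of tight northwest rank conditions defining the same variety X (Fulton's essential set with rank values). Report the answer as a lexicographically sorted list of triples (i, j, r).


Recovering R(i,j) via the rank-extension bound from the 15 conditions:

  R[1]: 0 | 1 | 1 | 1 | 1 | 1
  R[2]: 1 | 2 | 2 | 2 | 2 | 2
  R[3]: 1 | 2 | 2 | 3 | 3 | 3
  R[4]: 1 | 2 | 3 | 4 | 4 | 4
  R[5]: 1 | 2 | 3 | 4 | 4 | 5
  R[6]: 1 | 2 | 3 | 4 | 5 | 6

second differences of R give the permutation w = (2, 1, 4, 3, 6, 5).

Fulton essential set (3 of the 3 Rothe cells):

[(1, 1, 0), (3, 3, 2), (5, 5, 4)]


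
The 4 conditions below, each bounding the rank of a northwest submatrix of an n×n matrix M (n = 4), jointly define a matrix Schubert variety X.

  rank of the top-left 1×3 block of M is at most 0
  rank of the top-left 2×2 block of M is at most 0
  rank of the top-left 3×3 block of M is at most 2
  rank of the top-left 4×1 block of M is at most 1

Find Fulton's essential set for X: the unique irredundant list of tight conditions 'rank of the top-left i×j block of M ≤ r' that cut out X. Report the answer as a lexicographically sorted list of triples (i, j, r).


Propagating the 4 rank bounds to every northwest block:

  0 0 0 1
  0 0 1 2
  1 1 2 3
  1 2 3 4

the unique w with this rank table is (4, 3, 1, 2).

|D(w)|=5, |Ess(w)|=2:

[(1, 3, 0), (2, 2, 0)]


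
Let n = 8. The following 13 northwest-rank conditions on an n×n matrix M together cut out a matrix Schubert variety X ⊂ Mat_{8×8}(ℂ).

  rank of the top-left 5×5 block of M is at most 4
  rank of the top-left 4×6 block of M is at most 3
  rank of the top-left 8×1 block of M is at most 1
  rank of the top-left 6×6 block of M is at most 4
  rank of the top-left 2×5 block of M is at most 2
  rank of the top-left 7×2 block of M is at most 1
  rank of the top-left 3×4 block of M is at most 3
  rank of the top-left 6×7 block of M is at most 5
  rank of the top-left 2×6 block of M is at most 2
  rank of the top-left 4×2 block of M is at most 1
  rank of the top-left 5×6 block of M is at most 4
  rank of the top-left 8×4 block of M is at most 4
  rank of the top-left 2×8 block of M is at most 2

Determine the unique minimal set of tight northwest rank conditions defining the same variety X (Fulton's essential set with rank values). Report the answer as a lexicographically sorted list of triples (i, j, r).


Recovering R(i,j) via the rank-extension bound from the 13 conditions:

  1  1  1  1  1  1  1  1
  1  1  2  2  2  2  2  2
  1  1  2  3  3  3  3  3
  1  1  2  3  3  3  4  4
  1  1  2  3  4  4  5  5
  1  1  2  3  4  4  5  6
  1  1  2  3  4  5  6  7
  1  2  3  4  5  6  7  8

hence w(1..8) = (1, 3, 4, 7, 5, 8, 6, 2).

D(w) has 9 cells with 3 SE-corners; essential set:

[(4, 6, 3), (6, 6, 4), (7, 2, 1)]


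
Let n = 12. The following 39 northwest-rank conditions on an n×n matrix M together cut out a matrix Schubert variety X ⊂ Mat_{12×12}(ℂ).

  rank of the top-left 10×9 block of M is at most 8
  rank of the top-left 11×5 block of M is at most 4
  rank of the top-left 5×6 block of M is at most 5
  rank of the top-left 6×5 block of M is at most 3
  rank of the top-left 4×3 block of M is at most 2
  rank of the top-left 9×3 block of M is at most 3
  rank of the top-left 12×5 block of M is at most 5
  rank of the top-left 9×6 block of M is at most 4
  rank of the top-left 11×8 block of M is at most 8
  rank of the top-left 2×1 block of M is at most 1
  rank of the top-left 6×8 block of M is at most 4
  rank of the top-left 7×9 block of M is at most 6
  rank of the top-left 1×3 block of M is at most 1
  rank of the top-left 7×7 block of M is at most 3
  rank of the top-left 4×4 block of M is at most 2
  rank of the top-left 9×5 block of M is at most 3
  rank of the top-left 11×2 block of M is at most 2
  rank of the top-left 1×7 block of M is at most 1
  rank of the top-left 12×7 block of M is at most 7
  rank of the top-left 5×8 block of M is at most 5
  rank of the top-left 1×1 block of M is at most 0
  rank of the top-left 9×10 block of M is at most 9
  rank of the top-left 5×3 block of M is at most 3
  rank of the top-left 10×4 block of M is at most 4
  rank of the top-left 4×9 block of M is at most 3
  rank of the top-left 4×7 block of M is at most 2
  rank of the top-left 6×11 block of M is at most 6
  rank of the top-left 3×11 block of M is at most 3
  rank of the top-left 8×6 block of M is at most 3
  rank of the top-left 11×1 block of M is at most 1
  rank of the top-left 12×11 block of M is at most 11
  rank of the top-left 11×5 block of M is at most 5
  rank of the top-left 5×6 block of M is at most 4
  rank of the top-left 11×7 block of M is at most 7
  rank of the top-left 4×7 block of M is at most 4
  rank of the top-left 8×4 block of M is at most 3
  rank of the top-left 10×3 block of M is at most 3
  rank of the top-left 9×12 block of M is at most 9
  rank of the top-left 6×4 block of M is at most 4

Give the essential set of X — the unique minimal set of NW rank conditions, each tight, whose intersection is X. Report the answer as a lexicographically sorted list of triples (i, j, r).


Propagating the 39 rank bounds to every northwest block:

  0  1  1  1  1  1  1  1  1  1  1  1
  1  2  2  2  2  2  2  2  2  2  2  2
  1  2  2  2  2  2  2  3  3  3  3  3
  1  2  2  2  2  2  2  3  3  4  4  4
  1  2  3  3  3  3  3  4  4  5  5  5
  1  2  3  3  3  3  3  4  5  6  6  6
  1  2  3  3  3  3  3  4  5  6  7  7
  1  2  3  3  3  3  4  5  6  7  8  8
  1  2  3  3  3  4  5  6  7  8  9  9
  1  2  3  4  4  5  6  7  8  9  10  10
  1  2  3  4  4  5  6  7  8  9  10  11
  1  2  3  4  5  6  7  8  9  10  11  12

so w = (2, 1, 8, 10, 3, 9, 11, 7, 6, 4, 12, 5).

ℓ(w)=26; the 7 essential cells (i,j,r):

[(1, 1, 0), (4, 7, 2), (4, 9, 3), (7, 7, 3), (8, 6, 3), (9, 5, 3), (11, 5, 4)]


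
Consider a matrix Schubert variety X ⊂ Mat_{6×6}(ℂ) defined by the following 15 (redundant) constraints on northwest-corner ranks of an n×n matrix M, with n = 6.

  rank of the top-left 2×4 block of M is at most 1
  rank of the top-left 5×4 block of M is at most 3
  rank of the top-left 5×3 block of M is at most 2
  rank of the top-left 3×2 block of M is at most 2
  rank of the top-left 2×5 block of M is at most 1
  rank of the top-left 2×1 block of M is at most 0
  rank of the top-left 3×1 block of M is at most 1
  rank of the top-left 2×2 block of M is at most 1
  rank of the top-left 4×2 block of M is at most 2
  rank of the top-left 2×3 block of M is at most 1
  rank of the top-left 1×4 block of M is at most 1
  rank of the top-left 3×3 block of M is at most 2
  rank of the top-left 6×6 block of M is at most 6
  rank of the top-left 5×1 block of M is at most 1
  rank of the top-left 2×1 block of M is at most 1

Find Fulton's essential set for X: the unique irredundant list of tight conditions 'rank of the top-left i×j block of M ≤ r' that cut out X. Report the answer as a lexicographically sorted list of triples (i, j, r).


Computing R[i][j] = min implied NW-rank bound (n=6, 15 conditions):

  R[1]: 0 | 1 | 1 | 1 | 1 | 1
  R[2]: 0 | 1 | 1 | 1 | 1 | 2
  R[3]: 1 | 2 | 2 | 2 | 2 | 3
  R[4]: 1 | 2 | 2 | 3 | 3 | 4
  R[5]: 1 | 2 | 2 | 3 | 4 | 5
  R[6]: 1 | 2 | 3 | 4 | 5 | 6

second differences of R give the permutation w = (2, 6, 1, 4, 5, 3).

ℓ(w)=7; the 3 essential cells (i,j,r):

[(2, 1, 0), (2, 5, 1), (5, 3, 2)]


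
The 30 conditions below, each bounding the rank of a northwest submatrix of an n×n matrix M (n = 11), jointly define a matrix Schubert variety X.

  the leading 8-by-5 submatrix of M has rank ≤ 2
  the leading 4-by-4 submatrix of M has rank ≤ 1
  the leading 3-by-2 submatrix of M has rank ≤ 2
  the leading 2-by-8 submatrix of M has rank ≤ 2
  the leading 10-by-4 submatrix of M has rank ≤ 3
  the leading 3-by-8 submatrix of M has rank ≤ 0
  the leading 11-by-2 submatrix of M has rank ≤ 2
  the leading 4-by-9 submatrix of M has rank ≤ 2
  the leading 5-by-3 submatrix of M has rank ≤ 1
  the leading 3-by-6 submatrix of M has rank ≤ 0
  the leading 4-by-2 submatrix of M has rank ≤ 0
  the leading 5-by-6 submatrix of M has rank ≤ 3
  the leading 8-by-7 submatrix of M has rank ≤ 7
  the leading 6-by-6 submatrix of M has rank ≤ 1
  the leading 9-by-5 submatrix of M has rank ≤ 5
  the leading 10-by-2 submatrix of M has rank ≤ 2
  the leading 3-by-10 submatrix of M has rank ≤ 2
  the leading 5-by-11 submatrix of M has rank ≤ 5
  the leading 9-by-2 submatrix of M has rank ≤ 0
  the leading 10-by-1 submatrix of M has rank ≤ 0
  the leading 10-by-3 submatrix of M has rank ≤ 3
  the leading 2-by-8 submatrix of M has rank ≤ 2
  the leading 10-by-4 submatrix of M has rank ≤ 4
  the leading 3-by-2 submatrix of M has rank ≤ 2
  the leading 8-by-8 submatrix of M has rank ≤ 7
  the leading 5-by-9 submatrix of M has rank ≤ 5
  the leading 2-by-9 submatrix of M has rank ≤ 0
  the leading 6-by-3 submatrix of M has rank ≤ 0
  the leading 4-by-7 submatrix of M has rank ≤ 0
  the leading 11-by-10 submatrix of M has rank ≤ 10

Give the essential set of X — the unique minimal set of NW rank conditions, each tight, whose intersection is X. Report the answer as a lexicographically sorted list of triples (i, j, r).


Computing R[i][j] = min implied NW-rank bound (n=11, 30 conditions):

  0  0  0  0  0  0  0  0  0  1  1
  0  0  0  0  0  0  0  0  0  1  2
  0  0  0  0  0  0  0  0  1  2  3
  0  0  0  0  0  0  0  1  2  3  4
  0  0  0  1  1  1  1  2  3  4  5
  0  0  0  1  1  1  2  3  4  5  6
  0  0  1  2  2  2  3  4  5  6  7
  0  0  1  2  2  3  4  5  6  7  8
  0  0  1  2  3  4  5  6  7  8  9
  0  1  2  3  4  5  6  7  8  9  10
  1  2  3  4  5  6  7  8  9  10  11

hence w(1..11) = (10, 11, 9, 8, 4, 7, 3, 6, 5, 2, 1).

|D(w)|=49, |Ess(w)|=8:

[(2, 9, 0), (3, 8, 0), (4, 7, 0), (6, 3, 0), (6, 6, 1), (8, 5, 2), (9, 2, 0), (10, 1, 0)]


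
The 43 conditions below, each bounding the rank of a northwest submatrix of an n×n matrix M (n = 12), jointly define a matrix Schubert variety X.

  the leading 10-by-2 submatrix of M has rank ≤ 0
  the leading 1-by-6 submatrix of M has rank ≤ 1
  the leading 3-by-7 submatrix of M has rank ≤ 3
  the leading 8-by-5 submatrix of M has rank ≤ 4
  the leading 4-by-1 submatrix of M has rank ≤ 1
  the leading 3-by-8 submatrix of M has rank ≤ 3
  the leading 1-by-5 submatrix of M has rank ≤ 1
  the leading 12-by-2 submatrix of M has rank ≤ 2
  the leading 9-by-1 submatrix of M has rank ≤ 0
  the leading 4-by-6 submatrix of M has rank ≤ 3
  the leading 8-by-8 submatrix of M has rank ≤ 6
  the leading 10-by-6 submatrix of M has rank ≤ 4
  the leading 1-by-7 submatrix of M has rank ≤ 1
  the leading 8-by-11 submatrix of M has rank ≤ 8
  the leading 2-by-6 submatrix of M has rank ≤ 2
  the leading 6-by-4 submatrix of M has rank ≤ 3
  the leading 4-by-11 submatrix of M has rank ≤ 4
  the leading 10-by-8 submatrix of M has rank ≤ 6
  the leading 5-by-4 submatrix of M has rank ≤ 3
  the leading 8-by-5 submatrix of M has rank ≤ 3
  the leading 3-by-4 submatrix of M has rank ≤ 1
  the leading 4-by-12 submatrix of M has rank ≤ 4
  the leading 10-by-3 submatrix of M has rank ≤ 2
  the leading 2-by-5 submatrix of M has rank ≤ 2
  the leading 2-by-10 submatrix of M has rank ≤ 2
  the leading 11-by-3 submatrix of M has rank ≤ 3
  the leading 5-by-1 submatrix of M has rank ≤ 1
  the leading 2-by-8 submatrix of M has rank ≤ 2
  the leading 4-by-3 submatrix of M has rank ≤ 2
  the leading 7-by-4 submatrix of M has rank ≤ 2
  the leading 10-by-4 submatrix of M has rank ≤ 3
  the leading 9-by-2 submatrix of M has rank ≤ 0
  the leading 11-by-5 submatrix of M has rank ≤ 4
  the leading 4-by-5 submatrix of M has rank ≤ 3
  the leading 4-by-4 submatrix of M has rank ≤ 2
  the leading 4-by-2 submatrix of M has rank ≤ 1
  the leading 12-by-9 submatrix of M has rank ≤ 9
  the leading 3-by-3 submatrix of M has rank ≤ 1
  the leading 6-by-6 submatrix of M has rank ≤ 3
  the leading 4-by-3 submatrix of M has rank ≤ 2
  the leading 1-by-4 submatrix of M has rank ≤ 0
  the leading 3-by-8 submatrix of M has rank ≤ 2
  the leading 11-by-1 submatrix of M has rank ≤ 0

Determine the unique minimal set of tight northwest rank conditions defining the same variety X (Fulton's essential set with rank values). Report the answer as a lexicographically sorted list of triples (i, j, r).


Recovering R(i,j) via the rank-extension bound from the 43 conditions:

  row 1: 0  0  0  0  1  1  1  1  1  1  1  1
  row 2: 0  0  1  1  2  2  2  2  2  2  2  2
  row 3: 0  0  1  1  2  2  2  2  3  3  3  3
  row 4: 0  0  1  2  3  3  3  3  4  4  4  4
  row 5: 0  0  1  2  3  3  4  4  5  5  5  5
  row 6: 0  0  1  2  3  3  4  5  6  6  6  6
  row 7: 0  0  1  2  3  4  5  6  7  7  7  7
  row 8: 0  0  1  2  3  4  5  6  7  8  8  8
  row 9: 0  0  1  2  3  4  5  6  7  8  9  9
  row 10: 0  0  1  2  3  4  5  6  7  8  9  10
  row 11: 0  1  2  3  4  5  6  7  8  9  10  11
  row 12: 1  2  3  4  5  6  7  8  9  10  11  12

the unique w with this rank table is (5, 3, 9, 4, 7, 8, 6, 10, 11, 12, 2, 1).

6 SE-corners of the 29-cell Rothe diagram give Ess(w):

[(1, 4, 0), (3, 4, 1), (3, 8, 2), (6, 6, 3), (10, 2, 0), (11, 1, 0)]


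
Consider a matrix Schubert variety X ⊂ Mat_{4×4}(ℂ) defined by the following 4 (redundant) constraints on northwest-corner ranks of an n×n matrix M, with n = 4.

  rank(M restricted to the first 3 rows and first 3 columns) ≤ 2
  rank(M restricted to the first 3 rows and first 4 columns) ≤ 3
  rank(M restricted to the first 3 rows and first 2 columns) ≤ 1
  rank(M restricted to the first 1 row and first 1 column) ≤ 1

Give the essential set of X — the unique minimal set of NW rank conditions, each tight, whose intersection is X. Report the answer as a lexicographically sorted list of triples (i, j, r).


Reconstructing r_w from the 4 given conditions:

  R[1]: 1, 1, 1, 1
  R[2]: 1, 1, 2, 2
  R[3]: 1, 1, 2, 3
  R[4]: 1, 2, 3, 4

second differences of R give the permutation w = (1, 3, 4, 2).

Fulton essential set (1 of the 2 Rothe cells):

[(3, 2, 1)]


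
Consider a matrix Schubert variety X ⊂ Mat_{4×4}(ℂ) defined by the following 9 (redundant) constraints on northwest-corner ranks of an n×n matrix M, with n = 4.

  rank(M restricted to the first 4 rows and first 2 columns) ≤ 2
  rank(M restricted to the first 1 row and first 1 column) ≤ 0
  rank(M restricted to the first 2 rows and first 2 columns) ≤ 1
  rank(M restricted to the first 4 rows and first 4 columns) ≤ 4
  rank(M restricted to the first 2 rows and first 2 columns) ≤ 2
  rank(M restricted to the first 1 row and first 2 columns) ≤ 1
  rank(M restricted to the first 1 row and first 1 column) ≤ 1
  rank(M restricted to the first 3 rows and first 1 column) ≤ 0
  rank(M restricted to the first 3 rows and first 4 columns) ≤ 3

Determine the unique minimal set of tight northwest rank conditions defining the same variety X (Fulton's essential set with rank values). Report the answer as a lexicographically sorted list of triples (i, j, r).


Propagating the 9 rank bounds to every northwest block:

  i=1: 0 | 1 | 1 | 1
  i=2: 0 | 1 | 2 | 2
  i=3: 0 | 1 | 2 | 3
  i=4: 1 | 2 | 3 | 4

hence w(1..4) = (2, 3, 4, 1).

ℓ(w)=3; the 1 essential cell (i,j,r):

[(3, 1, 0)]


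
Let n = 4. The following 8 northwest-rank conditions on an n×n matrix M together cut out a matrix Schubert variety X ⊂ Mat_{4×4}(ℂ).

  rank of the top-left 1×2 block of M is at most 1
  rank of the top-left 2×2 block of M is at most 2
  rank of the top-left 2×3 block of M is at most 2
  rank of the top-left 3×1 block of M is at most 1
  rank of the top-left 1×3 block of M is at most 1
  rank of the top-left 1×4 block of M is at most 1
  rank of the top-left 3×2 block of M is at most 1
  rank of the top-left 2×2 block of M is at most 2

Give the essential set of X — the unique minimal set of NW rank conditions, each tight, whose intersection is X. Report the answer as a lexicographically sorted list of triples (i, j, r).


Rank table r_w(4×4) implied by the 8 constraints:

  row 1: 1, 1, 1, 1
  row 2: 1, 1, 2, 2
  row 3: 1, 1, 2, 3
  row 4: 1, 2, 3, 4

hence w(1..4) = (1, 3, 4, 2).

|D(w)|=2, |Ess(w)|=1:

[(3, 2, 1)]


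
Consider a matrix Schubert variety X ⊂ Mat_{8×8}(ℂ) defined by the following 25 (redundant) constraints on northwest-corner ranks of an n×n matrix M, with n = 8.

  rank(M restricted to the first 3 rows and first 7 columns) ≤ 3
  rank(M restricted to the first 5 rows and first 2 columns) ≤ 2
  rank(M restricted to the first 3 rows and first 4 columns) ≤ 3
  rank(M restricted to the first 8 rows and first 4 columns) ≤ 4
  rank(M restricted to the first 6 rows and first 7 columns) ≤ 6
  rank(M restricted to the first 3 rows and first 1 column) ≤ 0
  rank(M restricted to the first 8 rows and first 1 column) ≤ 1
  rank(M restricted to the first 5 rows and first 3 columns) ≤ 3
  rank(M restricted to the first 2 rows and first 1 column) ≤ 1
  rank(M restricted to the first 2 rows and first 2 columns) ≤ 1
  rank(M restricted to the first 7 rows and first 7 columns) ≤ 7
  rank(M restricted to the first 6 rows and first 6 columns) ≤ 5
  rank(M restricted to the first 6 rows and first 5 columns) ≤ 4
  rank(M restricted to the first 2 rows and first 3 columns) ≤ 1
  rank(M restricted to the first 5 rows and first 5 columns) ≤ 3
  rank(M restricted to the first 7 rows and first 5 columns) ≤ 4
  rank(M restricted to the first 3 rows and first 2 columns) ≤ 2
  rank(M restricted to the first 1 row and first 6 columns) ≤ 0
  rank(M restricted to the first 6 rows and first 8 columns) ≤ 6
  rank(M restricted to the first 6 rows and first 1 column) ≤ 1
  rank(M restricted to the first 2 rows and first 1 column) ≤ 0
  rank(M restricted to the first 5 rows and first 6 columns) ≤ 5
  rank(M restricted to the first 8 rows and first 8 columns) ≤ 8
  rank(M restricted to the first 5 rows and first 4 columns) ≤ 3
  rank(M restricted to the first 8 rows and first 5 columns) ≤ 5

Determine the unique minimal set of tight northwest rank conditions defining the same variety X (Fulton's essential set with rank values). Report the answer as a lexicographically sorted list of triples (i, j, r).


Reconstructing r_w from the 25 given conditions:

  i=1: 0 | 0 | 0 | 0 | 0 | 0 | 1 | 1
  i=2: 0 | 1 | 1 | 1 | 1 | 1 | 2 | 2
  i=3: 0 | 1 | 2 | 2 | 2 | 2 | 3 | 3
  i=4: 1 | 2 | 3 | 3 | 3 | 3 | 4 | 4
  i=5: 1 | 2 | 3 | 3 | 3 | 4 | 5 | 5
  i=6: 1 | 2 | 3 | 4 | 4 | 5 | 6 | 6
  i=7: 1 | 2 | 3 | 4 | 4 | 5 | 6 | 7
  i=8: 1 | 2 | 3 | 4 | 5 | 6 | 7 | 8

giving w = (7, 2, 3, 1, 6, 4, 8, 5) via Δ²R.

Fulton essential set (4 of the 11 Rothe cells):

[(1, 6, 0), (3, 1, 0), (5, 5, 3), (7, 5, 4)]


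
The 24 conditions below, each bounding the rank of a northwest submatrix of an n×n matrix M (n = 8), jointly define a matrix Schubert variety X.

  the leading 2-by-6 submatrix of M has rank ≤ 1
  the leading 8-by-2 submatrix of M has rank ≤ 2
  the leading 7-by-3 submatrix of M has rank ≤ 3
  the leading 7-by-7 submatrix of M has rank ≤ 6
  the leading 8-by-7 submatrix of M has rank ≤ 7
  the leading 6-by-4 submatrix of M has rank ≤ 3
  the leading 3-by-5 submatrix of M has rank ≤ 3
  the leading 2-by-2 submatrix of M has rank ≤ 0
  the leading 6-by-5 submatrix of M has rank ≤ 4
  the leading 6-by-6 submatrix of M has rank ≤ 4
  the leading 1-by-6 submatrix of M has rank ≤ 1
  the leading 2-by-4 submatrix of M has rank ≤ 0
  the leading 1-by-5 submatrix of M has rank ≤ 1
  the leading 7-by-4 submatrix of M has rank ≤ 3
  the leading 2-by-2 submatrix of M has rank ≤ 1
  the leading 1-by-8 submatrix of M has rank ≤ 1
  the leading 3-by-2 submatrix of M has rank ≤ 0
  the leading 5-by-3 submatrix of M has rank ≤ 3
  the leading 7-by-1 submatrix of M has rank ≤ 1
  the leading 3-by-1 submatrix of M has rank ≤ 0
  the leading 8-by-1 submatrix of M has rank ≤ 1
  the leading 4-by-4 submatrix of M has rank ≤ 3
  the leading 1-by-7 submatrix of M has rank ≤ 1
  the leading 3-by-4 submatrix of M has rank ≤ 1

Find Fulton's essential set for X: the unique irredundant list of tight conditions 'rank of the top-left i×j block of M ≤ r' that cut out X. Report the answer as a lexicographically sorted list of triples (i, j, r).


Recovering R(i,j) via the rank-extension bound from the 24 conditions:

  row 1: 0 | 0 | 0 | 0 | 1 | 1 | 1 | 1
  row 2: 0 | 0 | 0 | 0 | 1 | 1 | 2 | 2
  row 3: 0 | 0 | 1 | 1 | 2 | 2 | 3 | 3
  row 4: 1 | 1 | 2 | 2 | 3 | 3 | 4 | 4
  row 5: 1 | 2 | 3 | 3 | 4 | 4 | 5 | 5
  row 6: 1 | 2 | 3 | 3 | 4 | 4 | 5 | 6
  row 7: 1 | 2 | 3 | 3 | 4 | 5 | 6 | 7
  row 8: 1 | 2 | 3 | 4 | 5 | 6 | 7 | 8

reading off 1-entries of Δ²R: w = (5, 7, 3, 1, 2, 8, 6, 4).

5 SE-corners of the 14-cell Rothe diagram give Ess(w):

[(2, 4, 0), (2, 6, 1), (3, 2, 0), (6, 6, 4), (7, 4, 3)]


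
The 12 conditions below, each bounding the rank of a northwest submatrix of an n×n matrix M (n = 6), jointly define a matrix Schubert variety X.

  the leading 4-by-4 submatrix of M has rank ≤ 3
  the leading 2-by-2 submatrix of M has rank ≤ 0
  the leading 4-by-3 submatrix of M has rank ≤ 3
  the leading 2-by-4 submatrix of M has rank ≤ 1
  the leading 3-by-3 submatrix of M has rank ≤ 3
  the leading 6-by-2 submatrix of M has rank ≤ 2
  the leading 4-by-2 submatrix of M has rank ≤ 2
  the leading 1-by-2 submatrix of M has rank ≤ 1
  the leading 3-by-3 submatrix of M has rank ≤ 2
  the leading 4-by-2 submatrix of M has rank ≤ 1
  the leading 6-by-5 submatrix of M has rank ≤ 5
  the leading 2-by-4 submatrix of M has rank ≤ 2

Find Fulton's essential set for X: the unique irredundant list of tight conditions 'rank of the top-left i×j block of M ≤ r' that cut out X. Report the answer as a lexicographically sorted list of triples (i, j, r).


The tightest implied rank at each (i,j), from the 12 conditions:

  0 0 1 1 1 1
  0 0 1 1 2 2
  1 1 2 2 3 3
  1 1 2 3 4 4
  1 2 3 4 5 5
  1 2 3 4 5 6

second differences of R give the permutation w = (3, 5, 1, 4, 2, 6).

D(w) has 6 cells with 3 SE-corners; essential set:

[(2, 2, 0), (2, 4, 1), (4, 2, 1)]
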